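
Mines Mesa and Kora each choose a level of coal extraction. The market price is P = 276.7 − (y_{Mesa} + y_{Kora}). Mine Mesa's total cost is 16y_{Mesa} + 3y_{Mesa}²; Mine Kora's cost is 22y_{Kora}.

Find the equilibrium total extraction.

Mine Mesa's profit: π = y_{Mesa}(276.7 − (y_{Mesa} + y_{Kora})) − 16y_{Mesa} − 3y_{Mesa}².
∂π/∂y_{Mesa} = 260.7 − 8y_{Mesa} − y_{Kora} = 0, so y_{Mesa} = 32.5875 − 0.125y_{Kora}.
For Kora: ∂π/∂y_{Kora} = 254.7 − 2y_{Kora} − y_{Mesa} = 0 ⇒ y_{Kora} = 127.35 − 0.5y_{Mesa}.
Solving the two reaction functions simultaneously: (1 − (−0.125)(−0.5))y_{Mesa} = 32.5875 − 0.125·127.35, so 0.9375y_{Mesa} = 2667/160 and y_{Mesa} = 17.78.
Then y_{Kora} = 127.35 − 0.5·17.78 = 118.46.
Total extraction: 17.78 + 118.46 = 136.24.

136.24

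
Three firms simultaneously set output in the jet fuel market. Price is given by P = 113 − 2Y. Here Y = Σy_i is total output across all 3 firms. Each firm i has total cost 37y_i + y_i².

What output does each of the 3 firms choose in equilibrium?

A representative firm's profit is π_i = y_i(113 − 2Y) − 37y_i − y_i², with Y = y_i + Σ_{j≠i} y_j.
First-order condition: 76 − 6y_i − 2Σ_{j≠i} y_j = 0.
In a symmetric equilibrium every firm chooses the same y, so Σ_{j≠i} y_j = 2y. The condition becomes 76 − 10y = 0, giving y = 76/10 = 7.6.

7.6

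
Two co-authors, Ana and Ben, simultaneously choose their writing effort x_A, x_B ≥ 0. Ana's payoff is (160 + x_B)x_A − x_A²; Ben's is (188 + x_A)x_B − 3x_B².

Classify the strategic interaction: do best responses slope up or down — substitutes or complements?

strategic complements

Expanding Ana's payoff: 160x_A + x_Bx_A − x_A².
∂π/∂x_A = 160 + x_B − 2x_A = 0, so x_A = 80 + 0.5x_B.
The best-response slope dx_A/dx_B = 0.5 > 0: the reaction function is upward-sloping, so the choices are strategic complements.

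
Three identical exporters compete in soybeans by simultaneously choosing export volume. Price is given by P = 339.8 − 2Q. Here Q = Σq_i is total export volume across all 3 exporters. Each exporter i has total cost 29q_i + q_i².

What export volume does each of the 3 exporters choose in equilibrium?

A representative exporter's profit is π_i = q_i(339.8 − 2Q) − 29q_i − q_i², with Q = q_i + Σ_{j≠i} q_j.
First-order condition: 310.8 − 6q_i − 2Σ_{j≠i} q_j = 0.
With identical exporters, set every q_j = q: then 310.8 − 6q − 4q = 0, i.e. q = 310.8/10 = 31.08.

31.08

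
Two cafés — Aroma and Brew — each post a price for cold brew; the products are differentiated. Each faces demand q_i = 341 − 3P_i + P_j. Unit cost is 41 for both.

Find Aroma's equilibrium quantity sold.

Aroma's profit: π = (P_{Aroma} − 41)(341 − 3P_{Aroma} + P_{Brew}).
∂π/∂P_{Aroma} = 464 − 6P_{Aroma} + P_{Brew} = 0 ⇒ P_{Aroma} = 232/3 + (1/6)P_{Brew}.
Setting P_{Aroma} = P_{Brew} in the reaction function: P_{Aroma} = 232/3 + (1/6)P_{Aroma}, so P_{Aroma} = (232/3) / (5/6) = 92.8.
q_{Aroma} = 341 − 3·92.8 + 92.8 = 155.4.

155.4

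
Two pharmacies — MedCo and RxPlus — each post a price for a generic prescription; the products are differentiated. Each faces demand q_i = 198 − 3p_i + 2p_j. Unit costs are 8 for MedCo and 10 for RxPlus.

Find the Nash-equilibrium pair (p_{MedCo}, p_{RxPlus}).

55.875, 56.625

MedCo's profit: π = (p_{MedCo} − 8)(198 − 3p_{MedCo} + 2p_{RxPlus}).
∂π/∂p_{MedCo} = 222 − 6p_{MedCo} + 2p_{RxPlus} = 0 ⇒ p_{MedCo} = 37 + (1/3)p_{RxPlus}.
Similarly p_{RxPlus} = 38 + (1/3)p_{MedCo}.
Plugging p_{RxPlus} into MedCo's best response: p_{MedCo} = 37 + (1/3)(38 + (1/3)p_{MedCo}) ⇒ (8/9)p_{MedCo} = 149/3, so p_{MedCo} = 55.875.
Then p_{RxPlus} = 38 + (1/3)·55.875 = 56.625.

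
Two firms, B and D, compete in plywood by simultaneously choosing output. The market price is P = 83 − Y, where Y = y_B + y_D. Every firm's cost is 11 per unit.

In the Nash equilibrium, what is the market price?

Firm B's profit: π = y_B(83 − (y_B + y_D)) − 11y_B.
∂π/∂y_B = 72 − 2y_B − y_D = 0, so y_B = 36 − 0.5y_D.
The game is symmetric, so in equilibrium y_D = y_B: the reaction function gives 1.5y_B = 36, hence y_B = 24.
Equilibrium price: P = 83 − 48 = 35.

35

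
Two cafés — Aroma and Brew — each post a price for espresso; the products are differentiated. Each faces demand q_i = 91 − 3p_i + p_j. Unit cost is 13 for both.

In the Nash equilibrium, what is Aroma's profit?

507

Aroma's profit: π = (p_{Aroma} − 13)(91 − 3p_{Aroma} + p_{Brew}).
∂π/∂p_{Aroma} = 130 − 6p_{Aroma} + p_{Brew} = 0 ⇒ p_{Aroma} = 65/3 + (1/6)p_{Brew}.
The game is symmetric, so in equilibrium p_{Brew} = p_{Aroma}: the reaction function gives (5/6)p_{Aroma} = 65/3, hence p_{Aroma} = 26.
q_{Aroma} = 91 − 3·26 + 26 = 39.
Profit = (26 − 13)·39 = 507.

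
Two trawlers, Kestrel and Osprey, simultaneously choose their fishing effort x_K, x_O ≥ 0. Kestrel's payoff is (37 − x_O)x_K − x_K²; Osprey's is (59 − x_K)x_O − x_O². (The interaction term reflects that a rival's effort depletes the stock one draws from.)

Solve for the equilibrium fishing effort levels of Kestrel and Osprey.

5, 27

Expanding Kestrel's payoff: 37x_K − x_Ox_K − x_K².
∂π/∂x_K = 37 − x_O − 2x_K = 0, so x_K = 18.5 − 0.5x_O.
Likewise for Osprey: x_O = 29.5 − 0.5x_K.
Plugging x_O into Kestrel's best response: x_K = 18.5 − 0.5(29.5 − 0.5x_K) ⇒ 0.75x_K = 3.75, so x_K = 5.
Then x_O = 29.5 − 0.5·5 = 27.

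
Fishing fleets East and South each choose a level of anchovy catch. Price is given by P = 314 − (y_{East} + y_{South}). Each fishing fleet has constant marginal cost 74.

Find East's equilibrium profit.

6400

Fishing fleet East's profit: π = y_{East}(314 − (y_{East} + y_{South})) − 74y_{East}.
∂π/∂y_{East} = 240 − 2y_{East} − y_{South} = 0, so y_{East} = 120 − 0.5y_{South}.
Setting y_{East} = y_{South} in the reaction function: y_{East} = 120 − 0.5y_{East}, so y_{East} = 120 / 1.5 = 80.
Price P = 314 − 160 = 154.
East's profit: (154 − 74)·80 = 6400.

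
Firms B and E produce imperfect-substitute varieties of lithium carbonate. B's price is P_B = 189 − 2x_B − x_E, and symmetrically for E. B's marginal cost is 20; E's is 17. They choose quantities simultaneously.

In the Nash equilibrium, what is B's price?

87.2

Firm B's profit: π = x_B(189 − 2x_B − x_E) − 20x_B.
∂π/∂x_B = 169 − 4x_B − x_E = 0 ⇒ x_B = 42.25 − 0.25x_E.
Similarly x_E = 43 − 0.25x_B.
Solving the two reaction functions simultaneously: (1 − (−0.25)(−0.25))x_B = 42.25 − 0.25·43, so 0.9375x_B = 31.5 and x_B = 33.6.
Then x_E = 43 − 0.25·33.6 = 34.6.
P_B = 189 − 2·33.6 − 34.6 = 87.2.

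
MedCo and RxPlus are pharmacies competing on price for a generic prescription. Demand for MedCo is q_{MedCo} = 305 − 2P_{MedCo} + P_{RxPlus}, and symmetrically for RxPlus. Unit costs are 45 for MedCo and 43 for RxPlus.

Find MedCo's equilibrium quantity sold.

172.8

MedCo's profit: π = (P_{MedCo} − 45)(305 − 2P_{MedCo} + P_{RxPlus}).
∂π/∂P_{MedCo} = 395 − 4P_{MedCo} + P_{RxPlus} = 0 ⇒ P_{MedCo} = 98.75 + 0.25P_{RxPlus}.
Similarly P_{RxPlus} = 97.75 + 0.25P_{MedCo}.
Plugging P_{RxPlus} into MedCo's best response: P_{MedCo} = 98.75 + 0.25(97.75 + 0.25P_{MedCo}) ⇒ 0.9375P_{MedCo} = 123.1875, so P_{MedCo} = 131.4.
Then P_{RxPlus} = 97.75 + 0.25·131.4 = 130.6.
q_{MedCo} = 305 − 2·131.4 + 130.6 = 172.8.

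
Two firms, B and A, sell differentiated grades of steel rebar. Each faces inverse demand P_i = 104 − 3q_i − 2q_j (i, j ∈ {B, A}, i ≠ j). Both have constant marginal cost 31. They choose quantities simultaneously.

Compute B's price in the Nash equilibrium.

Firm B's profit: π = q_B(104 − 3q_B − 2q_A) − 31q_B.
∂π/∂q_B = 73 − 6q_B − 2q_A = 0 ⇒ q_B = 73/6 − (1/3)q_A.
By symmetry q_A = q_B; substituting into the reaction function, (4/3)q_B = 73/6 and q_B = 9.125.
P_B = 104 − 3·9.125 − 2·9.125 = 58.375.

58.375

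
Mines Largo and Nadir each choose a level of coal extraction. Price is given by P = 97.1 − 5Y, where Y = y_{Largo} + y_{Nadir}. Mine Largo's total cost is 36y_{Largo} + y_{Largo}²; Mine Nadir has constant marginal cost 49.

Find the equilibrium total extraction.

6.76

Mine Largo's profit: π = y_{Largo}(97.1 − 5(y_{Largo} + y_{Nadir})) − 36y_{Largo} − y_{Largo}².
∂π/∂y_{Largo} = 61.1 − 12y_{Largo} − 5y_{Nadir} = 0, so y_{Largo} = 611/120 − (5/12)y_{Nadir}.
For Nadir: ∂π/∂y_{Nadir} = 48.1 − 10y_{Nadir} − 5y_{Largo} = 0 ⇒ y_{Nadir} = 4.81 − 0.5y_{Largo}.
Solving the two reaction functions simultaneously: (1 − (−5/12)(−0.5))y_{Largo} = 611/120 − (5/12)·4.81, so (19/24)y_{Largo} = 3.0875 and y_{Largo} = 3.9.
Then y_{Nadir} = 4.81 − 0.5·3.9 = 2.86.
Total extraction: 3.9 + 2.86 = 6.76.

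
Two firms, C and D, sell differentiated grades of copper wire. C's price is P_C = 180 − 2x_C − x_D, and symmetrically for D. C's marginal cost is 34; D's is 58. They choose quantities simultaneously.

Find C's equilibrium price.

95.6

Firm C's profit: π = x_C(180 − 2x_C − x_D) − 34x_C.
∂π/∂x_C = 146 − 4x_C − x_D = 0 ⇒ x_C = 36.5 − 0.25x_D.
Similarly x_D = 30.5 − 0.25x_C.
Solving the two reaction functions simultaneously: (1 − (−0.25)(−0.25))x_C = 36.5 − 0.25·30.5, so 0.9375x_C = 28.875 and x_C = 30.8.
Then x_D = 30.5 − 0.25·30.8 = 22.8.
P_C = 180 − 2·30.8 − 22.8 = 95.6.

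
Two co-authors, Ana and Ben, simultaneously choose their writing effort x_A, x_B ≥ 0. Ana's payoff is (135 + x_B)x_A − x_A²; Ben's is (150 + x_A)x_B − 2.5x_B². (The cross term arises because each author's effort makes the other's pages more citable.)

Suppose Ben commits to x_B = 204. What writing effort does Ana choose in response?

169.5

Expanding Ana's payoff: 135x_A + x_Bx_A − x_A².
∂π/∂x_A = 135 + x_B − 2x_A = 0, so x_A = 67.5 + 0.5x_B.
At x_B = 204: x_A = 67.5 + 0.5·204 = 169.5.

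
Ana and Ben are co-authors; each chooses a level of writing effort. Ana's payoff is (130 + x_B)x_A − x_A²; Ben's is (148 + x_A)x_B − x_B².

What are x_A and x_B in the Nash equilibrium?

136, 142

Expanding Ana's payoff: 130x_A + x_Bx_A − x_A².
∂π/∂x_A = 130 + x_B − 2x_A = 0, so x_A = 65 + 0.5x_B.
Likewise for Ben: x_B = 74 + 0.5x_A.
Plugging x_B into Ana's best response: x_A = 65 + 0.5(74 + 0.5x_A) ⇒ 0.75x_A = 102, so x_A = 136.
Then x_B = 74 + 0.5·136 = 142.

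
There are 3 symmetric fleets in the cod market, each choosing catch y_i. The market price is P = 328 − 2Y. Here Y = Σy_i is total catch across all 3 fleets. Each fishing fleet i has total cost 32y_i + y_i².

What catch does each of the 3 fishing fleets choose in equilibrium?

A representative fishing fleet's profit is π_i = y_i(328 − 2Y) − 32y_i − y_i², with Y = y_i + Σ_{j≠i} y_j.
First-order condition: 296 − 6y_i − 2Σ_{j≠i} y_j = 0.
With identical fishing fleets, set every y_j = y: then 296 − 6y − 4y = 0, i.e. y = 296/10 = 29.6.

29.6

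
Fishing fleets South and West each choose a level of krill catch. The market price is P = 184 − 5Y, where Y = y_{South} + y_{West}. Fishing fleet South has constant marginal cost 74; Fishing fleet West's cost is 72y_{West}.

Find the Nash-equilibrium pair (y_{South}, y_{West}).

Fishing fleet South's profit: π = y_{South}(184 − 5(y_{South} + y_{West})) − 74y_{South}.
∂π/∂y_{South} = 110 − 10y_{South} − 5y_{West} = 0, so y_{South} = 11 − 0.5y_{West}.
By the same steps for West: y_{West} = 11.2 − 0.5y_{South}.
Substituting the second reaction function into the first: y_{South} = 11 − 0.5(11.2 − 0.5y_{South}), which gives 0.75y_{South} = 5.4 ⇒ y_{South} = 7.2.
Then y_{West} = 11.2 − 0.5·7.2 = 7.6.

7.2, 7.6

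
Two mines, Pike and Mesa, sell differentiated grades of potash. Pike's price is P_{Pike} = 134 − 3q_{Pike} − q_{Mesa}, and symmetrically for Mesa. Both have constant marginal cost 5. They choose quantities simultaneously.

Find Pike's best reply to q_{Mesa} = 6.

20.5

Mine Pike's profit: π = q_{Pike}(134 − 3q_{Pike} − q_{Mesa}) − 5q_{Pike}.
∂π/∂q_{Pike} = 129 − 6q_{Pike} − q_{Mesa} = 0 ⇒ q_{Pike} = 21.5 − (1/6)q_{Mesa}.
At q_{Mesa} = 6: q_{Pike} = 21.5 − (1/6)·6 = 20.5.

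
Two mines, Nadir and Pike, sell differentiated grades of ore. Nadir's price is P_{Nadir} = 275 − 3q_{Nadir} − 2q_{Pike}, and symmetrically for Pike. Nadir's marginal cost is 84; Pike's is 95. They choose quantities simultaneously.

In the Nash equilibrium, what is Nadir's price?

Mine Nadir's profit: π = q_{Nadir}(275 − 3q_{Nadir} − 2q_{Pike}) − 84q_{Nadir}.
∂π/∂q_{Nadir} = 191 − 6q_{Nadir} − 2q_{Pike} = 0 ⇒ q_{Nadir} = 191/6 − (1/3)q_{Pike}.
Similarly q_{Pike} = 30 − (1/3)q_{Nadir}.
Substituting the second reaction function into the first: q_{Nadir} = 191/6 − (1/3)(30 − (1/3)q_{Nadir}), which gives (8/9)q_{Nadir} = 131/6 ⇒ q_{Nadir} = 24.5625.
Then q_{Pike} = 30 − (1/3)·24.5625 = 21.8125.
P_{Nadir} = 275 − 3·24.5625 − 2·21.8125 = 157.6875.

157.6875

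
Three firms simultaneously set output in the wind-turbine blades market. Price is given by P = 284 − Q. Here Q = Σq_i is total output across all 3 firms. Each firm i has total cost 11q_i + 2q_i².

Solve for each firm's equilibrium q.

34.125

A representative firm's profit is π_i = q_i(284 − Q) − 11q_i − 2q_i², with Q = q_i + Σ_{j≠i} q_j.
First-order condition: 273 − 6q_i − Σ_{j≠i} q_j = 0.
With identical firms, set every q_j = q: then 273 − 6q − 2q = 0, i.e. q = 273/8 = 34.125.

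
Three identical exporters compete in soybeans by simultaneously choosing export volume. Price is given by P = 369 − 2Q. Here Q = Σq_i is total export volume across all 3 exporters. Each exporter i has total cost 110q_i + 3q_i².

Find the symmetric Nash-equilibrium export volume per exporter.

18.5

A representative exporter's profit is π_i = q_i(369 − 2Q) − 110q_i − 3q_i², with Q = q_i + Σ_{j≠i} q_j.
First-order condition: 259 − 10q_i − 2Σ_{j≠i} q_j = 0.
In a symmetric equilibrium every exporter chooses the same q, so Σ_{j≠i} q_j = 2q. The condition becomes 259 − 14q = 0, giving q = 259/14 = 18.5.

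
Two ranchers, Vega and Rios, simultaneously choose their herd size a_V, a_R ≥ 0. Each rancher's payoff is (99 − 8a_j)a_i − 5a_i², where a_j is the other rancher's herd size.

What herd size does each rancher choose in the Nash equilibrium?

5.5

Vega's payoff is (99 − 8a_R)a_V − 5a_V².
∂π/∂a_V = 99 − 8a_R − 10a_V = 0, so a_V = 9.9 − 0.8a_R.
Setting a_V = a_R in the reaction function: a_V = 9.9 − 0.8a_V, so a_V = 9.9 / 1.8 = 5.5.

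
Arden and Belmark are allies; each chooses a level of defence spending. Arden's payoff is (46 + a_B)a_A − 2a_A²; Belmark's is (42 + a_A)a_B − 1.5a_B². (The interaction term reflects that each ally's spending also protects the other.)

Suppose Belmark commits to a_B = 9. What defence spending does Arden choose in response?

13.75

Expanding Arden's payoff: 46a_A + a_Ba_A − 2a_A².
∂π/∂a_A = 46 + a_B − 4a_A = 0, so a_A = 11.5 + 0.25a_B.
At a_B = 9: a_A = 11.5 + 0.25·9 = 13.75.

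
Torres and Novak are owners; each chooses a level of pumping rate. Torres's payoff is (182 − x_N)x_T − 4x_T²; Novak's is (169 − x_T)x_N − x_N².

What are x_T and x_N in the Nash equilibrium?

13, 78

Expanding Torres's payoff: 182x_T − x_Nx_T − 4x_T².
∂π/∂x_T = 182 − x_N − 8x_T = 0, so x_T = 22.75 − 0.125x_N.
Likewise for Novak: x_N = 84.5 − 0.5x_T.
Solving the two reaction functions simultaneously: (1 − (−0.125)(−0.5))x_T = 22.75 − 0.125·84.5, so 0.9375x_T = 12.1875 and x_T = 13.
Then x_N = 84.5 − 0.5·13 = 78.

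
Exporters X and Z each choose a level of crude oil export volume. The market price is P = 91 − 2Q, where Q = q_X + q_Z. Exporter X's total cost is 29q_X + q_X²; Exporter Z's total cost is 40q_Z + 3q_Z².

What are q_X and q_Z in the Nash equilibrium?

Exporter X's profit: π = q_X(91 − 2(q_X + q_Z)) − 29q_X − q_X².
∂π/∂q_X = 62 − 6q_X − 2q_Z = 0, so q_X = 31/3 − (1/3)q_Z.
For Z: ∂π/∂q_Z = 51 − 10q_Z − 2q_X = 0 ⇒ q_Z = 5.1 − 0.2q_X.
Solving the two reaction functions simultaneously: (1 − (−1/3)(−0.2))q_X = 31/3 − (1/3)·5.1, so (14/15)q_X = 259/30 and q_X = 9.25.
Then q_Z = 5.1 − 0.2·9.25 = 3.25.

9.25, 3.25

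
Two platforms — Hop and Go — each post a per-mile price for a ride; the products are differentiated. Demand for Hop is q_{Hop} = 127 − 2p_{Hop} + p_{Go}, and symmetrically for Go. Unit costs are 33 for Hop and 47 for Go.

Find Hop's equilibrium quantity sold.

66.4

Hop's profit: π = (p_{Hop} − 33)(127 − 2p_{Hop} + p_{Go}).
∂π/∂p_{Hop} = 193 − 4p_{Hop} + p_{Go} = 0 ⇒ p_{Hop} = 48.25 + 0.25p_{Go}.
Similarly p_{Go} = 55.25 + 0.25p_{Hop}.
Substituting the second reaction function into the first: p_{Hop} = 48.25 + 0.25(55.25 + 0.25p_{Hop}), which gives 0.9375p_{Hop} = 62.0625 ⇒ p_{Hop} = 66.2.
Then p_{Go} = 55.25 + 0.25·66.2 = 71.8.
q_{Hop} = 127 − 2·66.2 + 71.8 = 66.4.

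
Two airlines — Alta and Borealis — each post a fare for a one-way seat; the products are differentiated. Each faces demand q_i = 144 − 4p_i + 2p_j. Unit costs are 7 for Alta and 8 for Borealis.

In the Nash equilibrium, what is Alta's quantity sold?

87.2

Alta's profit: π = (p_{Alta} − 7)(144 − 4p_{Alta} + 2p_{Borealis}).
∂π/∂p_{Alta} = 172 − 8p_{Alta} + 2p_{Borealis} = 0 ⇒ p_{Alta} = 21.5 + 0.25p_{Borealis}.
Similarly p_{Borealis} = 22 + 0.25p_{Alta}.
Solving the two reaction functions simultaneously: (1 − (0.25)(0.25))p_{Alta} = 21.5 + 0.25·22, so 0.9375p_{Alta} = 27 and p_{Alta} = 28.8.
Then p_{Borealis} = 22 + 0.25·28.8 = 29.2.
q_{Alta} = 144 − 4·28.8 + 2·29.2 = 87.2.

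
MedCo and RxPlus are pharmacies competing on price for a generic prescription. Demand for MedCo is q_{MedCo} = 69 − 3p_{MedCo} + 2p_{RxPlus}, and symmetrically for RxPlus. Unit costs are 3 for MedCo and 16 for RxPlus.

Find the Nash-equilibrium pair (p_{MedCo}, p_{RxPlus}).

21.9375, 26.8125

MedCo's profit: π = (p_{MedCo} − 3)(69 − 3p_{MedCo} + 2p_{RxPlus}).
∂π/∂p_{MedCo} = 78 − 6p_{MedCo} + 2p_{RxPlus} = 0 ⇒ p_{MedCo} = 13 + (1/3)p_{RxPlus}.
Similarly p_{RxPlus} = 19.5 + (1/3)p_{MedCo}.
Substituting the second reaction function into the first: p_{MedCo} = 13 + (1/3)(19.5 + (1/3)p_{MedCo}), which gives (8/9)p_{MedCo} = 19.5 ⇒ p_{MedCo} = 21.9375.
Then p_{RxPlus} = 19.5 + (1/3)·21.9375 = 26.8125.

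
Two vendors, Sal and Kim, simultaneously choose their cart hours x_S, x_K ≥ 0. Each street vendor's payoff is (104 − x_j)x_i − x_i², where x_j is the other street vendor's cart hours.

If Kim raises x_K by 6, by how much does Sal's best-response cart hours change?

-3

Sal's payoff is (104 − x_K)x_S − x_S².
∂π/∂x_S = 104 − x_K − 2x_S = 0, so x_S = 52 − 0.5x_K.
The reaction-function slope is −0.5, so a 6-unit rise in x_K moves x_S by −0.5 × 6 = −3. Sal's best response falls — the actions are strategic substitutes.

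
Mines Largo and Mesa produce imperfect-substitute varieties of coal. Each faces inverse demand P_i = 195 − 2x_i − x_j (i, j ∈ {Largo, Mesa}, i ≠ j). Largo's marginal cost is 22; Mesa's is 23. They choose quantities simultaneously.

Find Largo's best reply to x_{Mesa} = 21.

Mine Largo's profit: π = x_{Largo}(195 − 2x_{Largo} − x_{Mesa}) − 22x_{Largo}.
∂π/∂x_{Largo} = 173 − 4x_{Largo} − x_{Mesa} = 0 ⇒ x_{Largo} = 43.25 − 0.25x_{Mesa}.
At x_{Mesa} = 21: x_{Largo} = 43.25 − 0.25·21 = 38.

38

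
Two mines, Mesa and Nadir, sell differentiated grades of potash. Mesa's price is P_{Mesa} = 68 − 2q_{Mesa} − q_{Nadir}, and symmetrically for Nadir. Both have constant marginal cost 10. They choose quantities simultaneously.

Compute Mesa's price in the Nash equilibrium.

33.2

Mine Mesa's profit: π = q_{Mesa}(68 − 2q_{Mesa} − q_{Nadir}) − 10q_{Mesa}.
∂π/∂q_{Mesa} = 58 − 4q_{Mesa} − q_{Nadir} = 0 ⇒ q_{Mesa} = 14.5 − 0.25q_{Nadir}.
By symmetry q_{Nadir} = q_{Mesa}; substituting into the reaction function, 1.25q_{Mesa} = 14.5 and q_{Mesa} = 11.6.
P_{Mesa} = 68 − 2·11.6 − 11.6 = 33.2.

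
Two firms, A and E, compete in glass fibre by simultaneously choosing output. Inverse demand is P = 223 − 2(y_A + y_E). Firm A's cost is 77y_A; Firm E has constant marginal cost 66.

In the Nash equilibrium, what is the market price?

122

Firm A's profit: π = y_A(223 − 2(y_A + y_E)) − 77y_A.
∂π/∂y_A = 146 − 4y_A − 2y_E = 0, so y_A = 36.5 − 0.5y_E.
By the same steps for E: y_E = 39.25 − 0.5y_A.
Plugging y_E into A's best response: y_A = 36.5 − 0.5(39.25 − 0.5y_A) ⇒ 0.75y_A = 16.875, so y_A = 22.5.
Then y_E = 39.25 − 0.5·22.5 = 28.
Equilibrium price: P = 223 − 2·50.5 = 122.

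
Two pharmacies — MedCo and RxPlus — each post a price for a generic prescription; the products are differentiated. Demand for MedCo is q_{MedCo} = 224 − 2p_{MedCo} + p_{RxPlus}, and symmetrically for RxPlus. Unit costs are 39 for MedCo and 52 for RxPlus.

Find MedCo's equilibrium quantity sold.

MedCo's profit: π = (p_{MedCo} − 39)(224 − 2p_{MedCo} + p_{RxPlus}).
∂π/∂p_{MedCo} = 302 − 4p_{MedCo} + p_{RxPlus} = 0 ⇒ p_{MedCo} = 75.5 + 0.25p_{RxPlus}.
Similarly p_{RxPlus} = 82 + 0.25p_{MedCo}.
Solving the two reaction functions simultaneously: (1 − (0.25)(0.25))p_{MedCo} = 75.5 + 0.25·82, so 0.9375p_{MedCo} = 96 and p_{MedCo} = 102.4.
Then p_{RxPlus} = 82 + 0.25·102.4 = 107.6.
q_{MedCo} = 224 − 2·102.4 + 107.6 = 126.8.

126.8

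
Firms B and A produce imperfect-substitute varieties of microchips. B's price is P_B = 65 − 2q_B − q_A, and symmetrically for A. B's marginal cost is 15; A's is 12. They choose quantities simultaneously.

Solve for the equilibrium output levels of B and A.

Firm B's profit: π = q_B(65 − 2q_B − q_A) − 15q_B.
∂π/∂q_B = 50 − 4q_B − q_A = 0 ⇒ q_B = 12.5 − 0.25q_A.
Similarly q_A = 13.25 − 0.25q_B.
Substituting the second reaction function into the first: q_B = 12.5 − 0.25(13.25 − 0.25q_B), which gives 0.9375q_B = 9.1875 ⇒ q_B = 9.8.
Then q_A = 13.25 − 0.25·9.8 = 10.8.

9.8, 10.8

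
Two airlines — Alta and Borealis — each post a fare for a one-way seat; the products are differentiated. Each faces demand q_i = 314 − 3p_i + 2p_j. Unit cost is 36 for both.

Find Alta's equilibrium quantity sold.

208.5

Alta's profit: π = (p_{Alta} − 36)(314 − 3p_{Alta} + 2p_{Borealis}).
∂π/∂p_{Alta} = 422 − 6p_{Alta} + 2p_{Borealis} = 0 ⇒ p_{Alta} = 211/3 + (1/3)p_{Borealis}.
The game is symmetric, so in equilibrium p_{Borealis} = p_{Alta}: the reaction function gives (2/3)p_{Alta} = 211/3, hence p_{Alta} = 105.5.
q_{Alta} = 314 − 3·105.5 + 2·105.5 = 208.5.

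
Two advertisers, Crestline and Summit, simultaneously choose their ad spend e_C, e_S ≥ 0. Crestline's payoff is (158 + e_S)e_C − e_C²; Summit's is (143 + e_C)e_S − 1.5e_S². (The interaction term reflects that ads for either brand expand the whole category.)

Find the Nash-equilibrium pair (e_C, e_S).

123.4, 88.8

Expanding Crestline's payoff: 158e_C + e_Se_C − e_C².
∂π/∂e_C = 158 + e_S − 2e_C = 0, so e_C = 79 + 0.5e_S.
Likewise for Summit: e_S = 143/3 + (1/3)e_C.
Solving the two reaction functions simultaneously: (1 − (0.5)(1/3))e_C = 79 + 0.5·(143/3), so (5/6)e_C = 617/6 and e_C = 123.4.
Then e_S = 143/3 + (1/3)·123.4 = 88.8.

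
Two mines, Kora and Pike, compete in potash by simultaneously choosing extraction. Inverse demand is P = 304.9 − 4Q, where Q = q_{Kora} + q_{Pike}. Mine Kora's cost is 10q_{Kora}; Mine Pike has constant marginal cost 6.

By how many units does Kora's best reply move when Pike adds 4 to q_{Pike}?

-2

Mine Kora's profit: π = q_{Kora}(304.9 − 4(q_{Kora} + q_{Pike})) − 10q_{Kora}.
∂π/∂q_{Kora} = 294.9 − 8q_{Kora} − 4q_{Pike} = 0, so q_{Kora} = 36.8625 − 0.5q_{Pike}.
The reaction-function slope is −0.5, so a 4-unit rise in q_{Pike} moves q_{Kora} by −0.5 × 4 = −2. Kora's best response falls — the actions are strategic substitutes.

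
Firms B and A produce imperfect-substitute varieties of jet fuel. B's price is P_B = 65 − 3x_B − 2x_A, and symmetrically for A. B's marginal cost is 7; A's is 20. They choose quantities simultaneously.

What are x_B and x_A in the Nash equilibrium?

8.0625, 4.8125

Firm B's profit: π = x_B(65 − 3x_B − 2x_A) − 7x_B.
∂π/∂x_B = 58 − 6x_B − 2x_A = 0 ⇒ x_B = 29/3 − (1/3)x_A.
Similarly x_A = 7.5 − (1/3)x_B.
Substituting the second reaction function into the first: x_B = 29/3 − (1/3)(7.5 − (1/3)x_B), which gives (8/9)x_B = 43/6 ⇒ x_B = 8.0625.
Then x_A = 7.5 − (1/3)·8.0625 = 4.8125.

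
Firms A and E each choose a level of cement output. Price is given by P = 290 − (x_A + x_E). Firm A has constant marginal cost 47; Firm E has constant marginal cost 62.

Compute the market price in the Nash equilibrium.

133

Firm A's profit: π = x_A(290 − (x_A + x_E)) − 47x_A.
∂π/∂x_A = 243 − 2x_A − x_E = 0, so x_A = 121.5 − 0.5x_E.
By the same steps for E: x_E = 114 − 0.5x_A.
Plugging x_E into A's best response: x_A = 121.5 − 0.5(114 − 0.5x_A) ⇒ 0.75x_A = 64.5, so x_A = 86.
Then x_E = 114 − 0.5·86 = 71.
Equilibrium price: P = 290 − 157 = 133.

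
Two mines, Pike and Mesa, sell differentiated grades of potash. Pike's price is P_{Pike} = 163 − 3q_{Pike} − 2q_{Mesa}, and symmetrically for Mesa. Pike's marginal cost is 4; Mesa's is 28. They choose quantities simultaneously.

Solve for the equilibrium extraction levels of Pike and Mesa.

Mine Pike's profit: π = q_{Pike}(163 − 3q_{Pike} − 2q_{Mesa}) − 4q_{Pike}.
∂π/∂q_{Pike} = 159 − 6q_{Pike} − 2q_{Mesa} = 0 ⇒ q_{Pike} = 26.5 − (1/3)q_{Mesa}.
Similarly q_{Mesa} = 22.5 − (1/3)q_{Pike}.
Substituting the second reaction function into the first: q_{Pike} = 26.5 − (1/3)(22.5 − (1/3)q_{Pike}), which gives (8/9)q_{Pike} = 19 ⇒ q_{Pike} = 21.375.
Then q_{Mesa} = 22.5 − (1/3)·21.375 = 15.375.

21.375, 15.375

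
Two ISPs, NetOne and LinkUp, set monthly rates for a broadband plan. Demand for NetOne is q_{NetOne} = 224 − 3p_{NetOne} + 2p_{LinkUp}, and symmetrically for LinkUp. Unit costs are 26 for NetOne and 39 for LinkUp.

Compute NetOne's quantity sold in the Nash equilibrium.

NetOne's profit: π = (p_{NetOne} − 26)(224 − 3p_{NetOne} + 2p_{LinkUp}).
∂π/∂p_{NetOne} = 302 − 6p_{NetOne} + 2p_{LinkUp} = 0 ⇒ p_{NetOne} = 151/3 + (1/3)p_{LinkUp}.
Similarly p_{LinkUp} = 341/6 + (1/3)p_{NetOne}.
Substituting the second reaction function into the first: p_{NetOne} = 151/3 + (1/3)(341/6 + (1/3)p_{NetOne}), which gives (8/9)p_{NetOne} = 1247/18 ⇒ p_{NetOne} = 77.9375.
Then p_{LinkUp} = 341/6 + (1/3)·77.9375 = 82.8125.
q_{NetOne} = 224 − 3·77.9375 + 2·82.8125 = 155.8125.

155.8125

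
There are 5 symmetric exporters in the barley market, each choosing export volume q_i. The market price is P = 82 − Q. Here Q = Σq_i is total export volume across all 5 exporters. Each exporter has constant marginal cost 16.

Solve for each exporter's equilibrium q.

11

A representative exporter's profit is π_i = q_i(82 − Q) − 16q_i, with Q = q_i + Σ_{j≠i} q_j.
First-order condition: 66 − 2q_i − Σ_{j≠i} q_j = 0.
With identical exporters, set every q_j = q: then 66 − 2q − 4q = 0, i.e. q = 66/6 = 11.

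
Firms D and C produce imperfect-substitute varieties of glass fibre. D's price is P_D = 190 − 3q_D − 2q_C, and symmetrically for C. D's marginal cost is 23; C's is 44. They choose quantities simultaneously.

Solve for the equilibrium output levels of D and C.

Firm D's profit: π = q_D(190 − 3q_D − 2q_C) − 23q_D.
∂π/∂q_D = 167 − 6q_D − 2q_C = 0 ⇒ q_D = 167/6 − (1/3)q_C.
Similarly q_C = 73/3 − (1/3)q_D.
Solving the two reaction functions simultaneously: (1 − (−1/3)(−1/3))q_D = 167/6 − (1/3)·(73/3), so (8/9)q_D = 355/18 and q_D = 22.1875.
Then q_C = 73/3 − (1/3)·22.1875 = 16.9375.

22.1875, 16.9375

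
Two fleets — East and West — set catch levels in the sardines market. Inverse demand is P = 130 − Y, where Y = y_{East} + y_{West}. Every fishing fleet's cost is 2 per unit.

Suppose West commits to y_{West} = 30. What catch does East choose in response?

Fishing fleet East's profit: π = y_{East}(130 − (y_{East} + y_{West})) − 2y_{East}.
∂π/∂y_{East} = 128 − 2y_{East} − y_{West} = 0, so y_{East} = 64 − 0.5y_{West}.
At y_{West} = 30: y_{East} = 64 − 0.5·30 = 49.

49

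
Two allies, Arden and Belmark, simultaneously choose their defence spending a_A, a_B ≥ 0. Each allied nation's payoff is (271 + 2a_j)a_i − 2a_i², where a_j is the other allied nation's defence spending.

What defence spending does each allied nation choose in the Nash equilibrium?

135.5

Arden's payoff is (271 + 2a_B)a_A − 2a_A².
∂π/∂a_A = 271 + 2a_B − 4a_A = 0, so a_A = 67.75 + 0.5a_B.
Setting a_A = a_B in the reaction function: a_A = 67.75 + 0.5a_A, so a_A = 67.75 / 0.5 = 135.5.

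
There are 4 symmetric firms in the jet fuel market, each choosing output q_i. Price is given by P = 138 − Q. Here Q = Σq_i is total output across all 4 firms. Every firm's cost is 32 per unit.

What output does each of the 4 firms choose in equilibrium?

21.2

A representative firm's profit is π_i = q_i(138 − Q) − 32q_i, with Q = q_i + Σ_{j≠i} q_j.
First-order condition: 106 − 2q_i − Σ_{j≠i} q_j = 0.
In a symmetric equilibrium every firm chooses the same q, so Σ_{j≠i} q_j = 3q. The condition becomes 106 − 5q = 0, giving q = 106/5 = 21.2.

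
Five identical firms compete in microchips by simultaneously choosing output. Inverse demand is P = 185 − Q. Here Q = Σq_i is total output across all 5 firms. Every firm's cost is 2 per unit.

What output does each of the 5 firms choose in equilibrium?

A representative firm's profit is π_i = q_i(185 − Q) − 2q_i, with Q = q_i + Σ_{j≠i} q_j.
First-order condition: 183 − 2q_i − Σ_{j≠i} q_j = 0.
In a symmetric equilibrium every firm chooses the same q, so Σ_{j≠i} q_j = 4q. The condition becomes 183 − 6q = 0, giving q = 183/6 = 30.5.

30.5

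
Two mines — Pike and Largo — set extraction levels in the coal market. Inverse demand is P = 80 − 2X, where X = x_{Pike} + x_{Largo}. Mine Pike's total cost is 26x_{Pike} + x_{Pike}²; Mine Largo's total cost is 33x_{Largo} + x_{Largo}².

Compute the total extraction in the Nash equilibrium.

12.625

Mine Pike's profit: π = x_{Pike}(80 − 2(x_{Pike} + x_{Largo})) − 26x_{Pike} − x_{Pike}².
∂π/∂x_{Pike} = 54 − 6x_{Pike} − 2x_{Largo} = 0, so x_{Pike} = 9 − (1/3)x_{Largo}.
By the same steps for Largo: x_{Largo} = 47/6 − (1/3)x_{Pike}.
Solving the two reaction functions simultaneously: (1 − (−1/3)(−1/3))x_{Pike} = 9 − (1/3)·(47/6), so (8/9)x_{Pike} = 115/18 and x_{Pike} = 7.1875.
Then x_{Largo} = 47/6 − (1/3)·7.1875 = 5.4375.
Total extraction: 7.1875 + 5.4375 = 12.625.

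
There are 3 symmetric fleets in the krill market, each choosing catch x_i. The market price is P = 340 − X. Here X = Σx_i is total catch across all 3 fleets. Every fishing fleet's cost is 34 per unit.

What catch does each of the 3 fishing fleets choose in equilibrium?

76.5

A representative fishing fleet's profit is π_i = x_i(340 − X) − 34x_i, with X = x_i + Σ_{j≠i} x_j.
First-order condition: 306 − 2x_i − Σ_{j≠i} x_j = 0.
With identical fishing fleets, set every x_j = x: then 306 − 2x − 2x = 0, i.e. x = 306/4 = 76.5.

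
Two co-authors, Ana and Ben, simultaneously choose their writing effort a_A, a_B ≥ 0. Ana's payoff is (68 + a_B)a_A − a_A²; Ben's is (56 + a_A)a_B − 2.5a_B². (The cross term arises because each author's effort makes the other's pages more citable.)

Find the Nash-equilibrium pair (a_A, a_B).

Expanding Ana's payoff: 68a_A + a_Ba_A − a_A².
∂π/∂a_A = 68 + a_B − 2a_A = 0, so a_A = 34 + 0.5a_B.
Likewise for Ben: a_B = 11.2 + 0.2a_A.
Substituting the second reaction function into the first: a_A = 34 + 0.5(11.2 + 0.2a_A), which gives 0.9a_A = 39.6 ⇒ a_A = 44.
Then a_B = 11.2 + 0.2·44 = 20.

44, 20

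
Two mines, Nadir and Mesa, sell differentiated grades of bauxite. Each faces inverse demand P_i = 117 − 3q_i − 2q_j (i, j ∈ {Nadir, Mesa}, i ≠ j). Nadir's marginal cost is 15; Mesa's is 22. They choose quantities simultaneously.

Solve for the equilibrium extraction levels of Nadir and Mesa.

Mine Nadir's profit: π = q_{Nadir}(117 − 3q_{Nadir} − 2q_{Mesa}) − 15q_{Nadir}.
∂π/∂q_{Nadir} = 102 − 6q_{Nadir} − 2q_{Mesa} = 0 ⇒ q_{Nadir} = 17 − (1/3)q_{Mesa}.
Similarly q_{Mesa} = 95/6 − (1/3)q_{Nadir}.
Substituting the second reaction function into the first: q_{Nadir} = 17 − (1/3)(95/6 − (1/3)q_{Nadir}), which gives (8/9)q_{Nadir} = 211/18 ⇒ q_{Nadir} = 13.1875.
Then q_{Mesa} = 95/6 − (1/3)·13.1875 = 11.4375.

13.1875, 11.4375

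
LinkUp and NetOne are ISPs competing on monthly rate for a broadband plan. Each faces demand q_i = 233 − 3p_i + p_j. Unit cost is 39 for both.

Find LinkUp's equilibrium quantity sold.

LinkUp's profit: π = (p_{LinkUp} − 39)(233 − 3p_{LinkUp} + p_{NetOne}).
∂π/∂p_{LinkUp} = 350 − 6p_{LinkUp} + p_{NetOne} = 0 ⇒ p_{LinkUp} = 175/3 + (1/6)p_{NetOne}.
The game is symmetric, so in equilibrium p_{NetOne} = p_{LinkUp}: the reaction function gives (5/6)p_{LinkUp} = 175/3, hence p_{LinkUp} = 70.
q_{LinkUp} = 233 − 3·70 + 70 = 93.

93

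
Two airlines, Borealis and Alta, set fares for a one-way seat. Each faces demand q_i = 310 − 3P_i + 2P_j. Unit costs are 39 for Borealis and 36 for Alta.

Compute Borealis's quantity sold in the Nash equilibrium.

Borealis's profit: π = (P_{Borealis} − 39)(310 − 3P_{Borealis} + 2P_{Alta}).
∂π/∂P_{Borealis} = 427 − 6P_{Borealis} + 2P_{Alta} = 0 ⇒ P_{Borealis} = 427/6 + (1/3)P_{Alta}.
Similarly P_{Alta} = 209/3 + (1/3)P_{Borealis}.
Plugging P_{Alta} into Borealis's best response: P_{Borealis} = 427/6 + (1/3)(209/3 + (1/3)P_{Borealis}) ⇒ (8/9)P_{Borealis} = 1699/18, so P_{Borealis} = 106.1875.
Then P_{Alta} = 209/3 + (1/3)·106.1875 = 105.0625.
q_{Borealis} = 310 − 3·106.1875 + 2·105.0625 = 201.5625.

201.5625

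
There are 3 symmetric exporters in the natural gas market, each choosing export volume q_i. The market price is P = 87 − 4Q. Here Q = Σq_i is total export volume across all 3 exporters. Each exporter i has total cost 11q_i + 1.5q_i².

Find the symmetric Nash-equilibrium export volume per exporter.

4

A representative exporter's profit is π_i = q_i(87 − 4Q) − 11q_i − 1.5q_i², with Q = q_i + Σ_{j≠i} q_j.
First-order condition: 76 − 11q_i − 4Σ_{j≠i} q_j = 0.
With identical exporters, set every q_j = q: then 76 − 11q − 8q = 0, i.e. q = 76/19 = 4.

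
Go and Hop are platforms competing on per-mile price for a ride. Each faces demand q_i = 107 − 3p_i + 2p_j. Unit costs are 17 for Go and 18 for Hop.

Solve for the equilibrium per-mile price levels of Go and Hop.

Go's profit: π = (p_{Go} − 17)(107 − 3p_{Go} + 2p_{Hop}).
∂π/∂p_{Go} = 158 − 6p_{Go} + 2p_{Hop} = 0 ⇒ p_{Go} = 79/3 + (1/3)p_{Hop}.
Similarly p_{Hop} = 161/6 + (1/3)p_{Go}.
Plugging p_{Hop} into Go's best response: p_{Go} = 79/3 + (1/3)(161/6 + (1/3)p_{Go}) ⇒ (8/9)p_{Go} = 635/18, so p_{Go} = 39.6875.
Then p_{Hop} = 161/6 + (1/3)·39.6875 = 40.0625.

39.6875, 40.0625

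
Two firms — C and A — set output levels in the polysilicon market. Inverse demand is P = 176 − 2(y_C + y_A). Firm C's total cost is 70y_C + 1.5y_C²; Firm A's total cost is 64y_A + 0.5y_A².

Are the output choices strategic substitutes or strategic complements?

Firm C's profit: π = y_C(176 − 2(y_C + y_A)) − 70y_C − 1.5y_C².
∂π/∂y_C = 106 − 7y_C − 2y_A = 0, so y_C = 106/7 − (2/7)y_A.
The best-response slope dy_C/dy_A = −2/7 < 0: the reaction function is downward-sloping, so the choices are strategic substitutes.

strategic substitutes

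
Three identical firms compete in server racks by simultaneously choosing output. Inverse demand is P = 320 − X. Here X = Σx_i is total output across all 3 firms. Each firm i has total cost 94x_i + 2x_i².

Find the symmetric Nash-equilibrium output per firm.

A representative firm's profit is π_i = x_i(320 − X) − 94x_i − 2x_i², with X = x_i + Σ_{j≠i} x_j.
First-order condition: 226 − 6x_i − Σ_{j≠i} x_j = 0.
With identical firms, set every x_j = x: then 226 − 6x − 2x = 0, i.e. x = 226/8 = 28.25.

28.25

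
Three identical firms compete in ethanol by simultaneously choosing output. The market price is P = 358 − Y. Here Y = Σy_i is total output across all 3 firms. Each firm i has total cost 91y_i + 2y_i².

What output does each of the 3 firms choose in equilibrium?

A representative firm's profit is π_i = y_i(358 − Y) − 91y_i − 2y_i², with Y = y_i + Σ_{j≠i} y_j.
First-order condition: 267 − 6y_i − Σ_{j≠i} y_j = 0.
With identical firms, set every y_j = y: then 267 − 6y − 2y = 0, i.e. y = 267/8 = 33.375.

33.375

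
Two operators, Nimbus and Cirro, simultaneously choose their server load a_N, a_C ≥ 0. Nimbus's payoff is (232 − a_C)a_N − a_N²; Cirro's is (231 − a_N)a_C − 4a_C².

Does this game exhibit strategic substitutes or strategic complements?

Expanding Nimbus's payoff: 232a_N − a_Ca_N − a_N².
∂π/∂a_N = 232 − a_C − 2a_N = 0, so a_N = 116 − 0.5a_C.
The best-response slope da_N/da_C = −0.5 < 0: the reaction function is downward-sloping, so the choices are strategic substitutes.

strategic substitutes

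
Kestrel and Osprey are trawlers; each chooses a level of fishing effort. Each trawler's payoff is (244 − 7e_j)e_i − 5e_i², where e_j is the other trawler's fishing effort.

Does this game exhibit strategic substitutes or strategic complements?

strategic substitutes

Kestrel's payoff is (244 − 7e_O)e_K − 5e_K².
∂π/∂e_K = 244 − 7e_O − 10e_K = 0, so e_K = 24.4 − 0.7e_O.
The best-response slope de_K/de_O = −0.7 < 0: the reaction function is downward-sloping, so the choices are strategic substitutes.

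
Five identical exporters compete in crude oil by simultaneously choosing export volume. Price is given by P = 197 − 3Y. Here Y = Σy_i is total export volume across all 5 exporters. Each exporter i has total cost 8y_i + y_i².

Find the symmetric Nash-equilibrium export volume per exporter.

9.45

A representative exporter's profit is π_i = y_i(197 − 3Y) − 8y_i − y_i², with Y = y_i + Σ_{j≠i} y_j.
First-order condition: 189 − 8y_i − 3Σ_{j≠i} y_j = 0.
In a symmetric equilibrium every exporter chooses the same y, so Σ_{j≠i} y_j = 4y. The condition becomes 189 − 20y = 0, giving y = 189/20 = 9.45.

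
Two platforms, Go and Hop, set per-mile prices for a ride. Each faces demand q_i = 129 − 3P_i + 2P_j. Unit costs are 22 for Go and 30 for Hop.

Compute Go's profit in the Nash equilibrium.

2394.1875

Go's profit: π = (P_{Go} − 22)(129 − 3P_{Go} + 2P_{Hop}).
∂π/∂P_{Go} = 195 − 6P_{Go} + 2P_{Hop} = 0 ⇒ P_{Go} = 32.5 + (1/3)P_{Hop}.
Similarly P_{Hop} = 36.5 + (1/3)P_{Go}.
Solving the two reaction functions simultaneously: (1 − (1/3)(1/3))P_{Go} = 32.5 + (1/3)·36.5, so (8/9)P_{Go} = 134/3 and P_{Go} = 50.25.
Then P_{Hop} = 36.5 + (1/3)·50.25 = 53.25.
q_{Go} = 129 − 3·50.25 + 2·53.25 = 84.75.
Profit = (50.25 − 22)·84.75 = 2394.1875.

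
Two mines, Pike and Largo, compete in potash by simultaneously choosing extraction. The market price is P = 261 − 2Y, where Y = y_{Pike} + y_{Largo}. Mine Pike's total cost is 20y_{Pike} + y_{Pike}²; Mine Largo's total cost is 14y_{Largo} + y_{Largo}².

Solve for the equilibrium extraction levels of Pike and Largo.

Mine Pike's profit: π = y_{Pike}(261 − 2(y_{Pike} + y_{Largo})) − 20y_{Pike} − y_{Pike}².
∂π/∂y_{Pike} = 241 − 6y_{Pike} − 2y_{Largo} = 0, so y_{Pike} = 241/6 − (1/3)y_{Largo}.
By the same steps for Largo: y_{Largo} = 247/6 − (1/3)y_{Pike}.
Plugging y_{Largo} into Pike's best response: y_{Pike} = 241/6 − (1/3)(247/6 − (1/3)y_{Pike}) ⇒ (8/9)y_{Pike} = 238/9, so y_{Pike} = 29.75.
Then y_{Largo} = 247/6 − (1/3)·29.75 = 31.25.

29.75, 31.25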